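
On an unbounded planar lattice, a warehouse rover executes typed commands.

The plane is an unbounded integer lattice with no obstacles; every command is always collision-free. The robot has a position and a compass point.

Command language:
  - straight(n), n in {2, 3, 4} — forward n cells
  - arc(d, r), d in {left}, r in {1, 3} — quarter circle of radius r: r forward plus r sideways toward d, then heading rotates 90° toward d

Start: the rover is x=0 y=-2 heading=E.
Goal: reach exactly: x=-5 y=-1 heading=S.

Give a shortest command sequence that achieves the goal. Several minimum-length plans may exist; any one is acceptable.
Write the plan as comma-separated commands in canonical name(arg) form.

arc(left, 1), arc(left, 3), arc(left, 3)

t0: x=0 y=-2 heading=E
[1] after arc(left, 1): x=1 y=-1 heading=N
[2] after arc(left, 3): x=-2 y=2 heading=W
[3] after arc(left, 3): x=-5 y=-1 heading=S
shorter routes all fall short; 3 is best.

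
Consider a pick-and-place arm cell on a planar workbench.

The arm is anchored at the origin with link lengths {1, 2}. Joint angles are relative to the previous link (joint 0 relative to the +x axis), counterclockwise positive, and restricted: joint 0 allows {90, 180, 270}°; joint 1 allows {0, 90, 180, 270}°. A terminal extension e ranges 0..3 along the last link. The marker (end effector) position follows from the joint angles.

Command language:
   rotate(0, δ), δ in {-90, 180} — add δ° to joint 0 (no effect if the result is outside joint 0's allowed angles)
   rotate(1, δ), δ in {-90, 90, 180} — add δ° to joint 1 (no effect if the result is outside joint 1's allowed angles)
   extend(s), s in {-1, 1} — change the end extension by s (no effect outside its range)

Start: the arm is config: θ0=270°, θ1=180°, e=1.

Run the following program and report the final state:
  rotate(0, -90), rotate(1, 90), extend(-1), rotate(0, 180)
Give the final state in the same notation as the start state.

from: config: θ0=270°, θ1=180°, e=1
[1] after rotate(0, -90): config: θ0=180°, θ1=180°, e=1
[2] after rotate(1, 90): config: θ0=180°, θ1=270°, e=1
[3] after extend(-1): config: θ0=180°, θ1=270°, e=0
[4] after rotate(0, 180): config: θ0=180°, θ1=270°, e=0

config: θ0=180°, θ1=270°, e=0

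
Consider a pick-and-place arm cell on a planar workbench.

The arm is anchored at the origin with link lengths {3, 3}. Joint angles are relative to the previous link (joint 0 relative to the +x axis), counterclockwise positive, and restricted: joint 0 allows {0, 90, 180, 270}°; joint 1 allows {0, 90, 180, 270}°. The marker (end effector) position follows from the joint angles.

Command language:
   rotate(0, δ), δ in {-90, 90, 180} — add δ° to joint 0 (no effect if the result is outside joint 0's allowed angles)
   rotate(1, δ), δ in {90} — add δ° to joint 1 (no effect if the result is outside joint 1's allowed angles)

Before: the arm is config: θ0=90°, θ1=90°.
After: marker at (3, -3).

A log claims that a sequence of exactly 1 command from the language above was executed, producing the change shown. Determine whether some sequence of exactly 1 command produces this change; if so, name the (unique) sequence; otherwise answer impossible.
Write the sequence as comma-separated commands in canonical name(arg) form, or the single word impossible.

rotate(0, 180)

begin: config: θ0=90°, θ1=90°
step 1 (rotate(0, 180)): config: θ0=270°, θ1=90°
uniquely the one of 4 1-step routes that fits.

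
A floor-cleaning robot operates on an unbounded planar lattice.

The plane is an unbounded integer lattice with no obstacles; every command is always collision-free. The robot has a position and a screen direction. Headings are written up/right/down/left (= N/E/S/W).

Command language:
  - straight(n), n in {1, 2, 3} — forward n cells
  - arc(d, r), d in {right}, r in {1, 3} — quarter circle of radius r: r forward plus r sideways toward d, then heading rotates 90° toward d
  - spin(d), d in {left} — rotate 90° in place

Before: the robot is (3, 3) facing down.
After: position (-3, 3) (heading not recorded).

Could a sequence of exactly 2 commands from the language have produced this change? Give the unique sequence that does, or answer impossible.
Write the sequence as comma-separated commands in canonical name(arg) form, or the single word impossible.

begin: (3, 3) facing down
step 1 (arc(right, 3)): (0, 0) facing left
step 2 (arc(right, 3)): (-3, 3) facing up
all 36 alternatives checked — unique.

arc(right, 3), arc(right, 3)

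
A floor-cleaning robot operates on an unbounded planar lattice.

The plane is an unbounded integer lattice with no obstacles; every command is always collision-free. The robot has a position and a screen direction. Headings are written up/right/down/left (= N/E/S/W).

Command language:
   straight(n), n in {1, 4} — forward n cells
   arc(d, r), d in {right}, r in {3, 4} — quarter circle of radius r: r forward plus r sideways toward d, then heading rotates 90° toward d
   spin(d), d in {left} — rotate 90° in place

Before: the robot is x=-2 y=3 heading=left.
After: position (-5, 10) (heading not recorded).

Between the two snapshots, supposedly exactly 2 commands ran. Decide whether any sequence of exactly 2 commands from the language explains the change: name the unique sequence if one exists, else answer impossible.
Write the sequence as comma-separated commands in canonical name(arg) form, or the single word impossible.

key: running straight(4) before arc(right, 3) would end elsewhere — order is forced
begin: x=-2 y=3 heading=left
[1] after arc(right, 3): x=-5 y=6 heading=up
[2] after straight(4): x=-5 y=10 heading=up
no other 2-command option fits: unique.

arc(right, 3), straight(4)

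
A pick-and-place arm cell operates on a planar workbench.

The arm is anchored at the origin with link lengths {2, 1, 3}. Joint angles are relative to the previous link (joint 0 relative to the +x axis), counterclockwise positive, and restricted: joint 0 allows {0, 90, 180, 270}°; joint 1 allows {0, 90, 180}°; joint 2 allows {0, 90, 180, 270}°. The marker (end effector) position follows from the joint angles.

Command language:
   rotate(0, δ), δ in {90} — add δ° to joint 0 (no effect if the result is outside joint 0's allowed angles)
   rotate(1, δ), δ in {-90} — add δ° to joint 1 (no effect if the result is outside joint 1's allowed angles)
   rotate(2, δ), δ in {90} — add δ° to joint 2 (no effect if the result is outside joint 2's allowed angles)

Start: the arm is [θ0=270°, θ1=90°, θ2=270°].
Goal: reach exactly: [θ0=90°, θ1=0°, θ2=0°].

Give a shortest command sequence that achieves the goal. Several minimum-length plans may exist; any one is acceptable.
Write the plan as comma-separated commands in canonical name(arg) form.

t0: [θ0=270°, θ1=90°, θ2=270°]
t=1 rotate(0, 90) ⇒ [θ0=0°, θ1=90°, θ2=270°]
t=2 rotate(0, 90) ⇒ [θ0=90°, θ1=90°, θ2=270°]
t=3 rotate(2, 90) ⇒ [θ0=90°, θ1=90°, θ2=0°]
t=4 rotate(1, -90) ⇒ [θ0=90°, θ1=0°, θ2=0°]
no 3-step plan works, so 4 is optimal.

rotate(0, 90), rotate(0, 90), rotate(2, 90), rotate(1, -90)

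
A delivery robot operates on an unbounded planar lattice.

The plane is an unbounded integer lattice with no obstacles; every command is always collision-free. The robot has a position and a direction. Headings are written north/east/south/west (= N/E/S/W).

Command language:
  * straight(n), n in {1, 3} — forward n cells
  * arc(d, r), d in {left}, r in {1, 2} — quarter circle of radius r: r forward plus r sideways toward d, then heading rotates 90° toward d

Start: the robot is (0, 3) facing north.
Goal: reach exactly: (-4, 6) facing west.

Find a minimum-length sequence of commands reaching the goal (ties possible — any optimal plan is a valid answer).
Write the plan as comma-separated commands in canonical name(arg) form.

begin: (0, 3) facing north
step 1 (straight(1)): (0, 4) facing north
step 2 (straight(1)): (0, 5) facing north
step 3 (arc(left, 1)): (-1, 6) facing west
step 4 (straight(3)): (-4, 6) facing west
no 3-step plan works, so 4 is optimal.

straight(1), straight(1), arc(left, 1), straight(3)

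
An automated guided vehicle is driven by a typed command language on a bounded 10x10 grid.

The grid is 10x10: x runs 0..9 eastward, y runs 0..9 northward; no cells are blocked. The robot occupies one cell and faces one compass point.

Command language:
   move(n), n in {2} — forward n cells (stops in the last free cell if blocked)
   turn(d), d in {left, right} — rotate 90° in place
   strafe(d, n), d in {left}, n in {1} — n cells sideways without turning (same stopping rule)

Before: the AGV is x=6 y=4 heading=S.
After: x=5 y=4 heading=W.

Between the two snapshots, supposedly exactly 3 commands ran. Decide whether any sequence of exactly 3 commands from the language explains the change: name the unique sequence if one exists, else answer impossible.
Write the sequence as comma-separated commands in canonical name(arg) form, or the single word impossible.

key: cell and facing (now W) both changed — the 3 commands mix motion and turning
t0: x=6 y=4 heading=S
step 1 (strafe(left, 1)): x=7 y=4 heading=S
step 2 (turn(right)): x=7 y=4 heading=W
step 3 (move(2)): x=5 y=4 heading=W
no rival 3-sequence matches.

strafe(left, 1), turn(right), move(2)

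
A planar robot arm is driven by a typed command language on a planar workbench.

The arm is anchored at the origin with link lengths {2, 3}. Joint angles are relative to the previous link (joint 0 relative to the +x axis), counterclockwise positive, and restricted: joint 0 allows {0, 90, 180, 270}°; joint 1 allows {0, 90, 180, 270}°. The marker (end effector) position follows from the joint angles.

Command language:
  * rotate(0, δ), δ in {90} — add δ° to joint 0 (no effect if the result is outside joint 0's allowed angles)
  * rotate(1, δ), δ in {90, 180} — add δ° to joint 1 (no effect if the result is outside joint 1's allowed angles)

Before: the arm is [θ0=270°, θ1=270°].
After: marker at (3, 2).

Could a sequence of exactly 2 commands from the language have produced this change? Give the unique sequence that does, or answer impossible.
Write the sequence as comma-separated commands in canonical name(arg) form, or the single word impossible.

t0: [θ0=270°, θ1=270°]
[1] after rotate(0, 90): [θ0=0°, θ1=270°]
[2] after rotate(0, 90): [θ0=90°, θ1=270°]
all 9 alternatives checked — unique.

rotate(0, 90), rotate(0, 90)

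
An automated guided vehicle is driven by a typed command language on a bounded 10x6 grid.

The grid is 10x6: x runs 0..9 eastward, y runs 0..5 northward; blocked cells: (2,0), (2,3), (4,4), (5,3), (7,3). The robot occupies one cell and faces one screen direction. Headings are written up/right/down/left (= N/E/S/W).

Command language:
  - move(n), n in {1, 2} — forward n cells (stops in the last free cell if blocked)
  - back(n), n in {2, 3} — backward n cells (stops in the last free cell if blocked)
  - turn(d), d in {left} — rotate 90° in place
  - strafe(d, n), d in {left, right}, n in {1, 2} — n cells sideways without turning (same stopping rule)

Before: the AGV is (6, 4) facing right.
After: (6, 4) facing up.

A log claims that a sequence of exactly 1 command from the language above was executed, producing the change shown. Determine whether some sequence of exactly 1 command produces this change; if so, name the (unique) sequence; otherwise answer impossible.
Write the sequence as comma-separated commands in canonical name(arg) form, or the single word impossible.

key: (6,4) unchanged — the single command moves nothing
t0: (6, 4) facing right
1. turn(left) → (6, 4) facing up
all 9 alternatives checked — unique.

turn(left)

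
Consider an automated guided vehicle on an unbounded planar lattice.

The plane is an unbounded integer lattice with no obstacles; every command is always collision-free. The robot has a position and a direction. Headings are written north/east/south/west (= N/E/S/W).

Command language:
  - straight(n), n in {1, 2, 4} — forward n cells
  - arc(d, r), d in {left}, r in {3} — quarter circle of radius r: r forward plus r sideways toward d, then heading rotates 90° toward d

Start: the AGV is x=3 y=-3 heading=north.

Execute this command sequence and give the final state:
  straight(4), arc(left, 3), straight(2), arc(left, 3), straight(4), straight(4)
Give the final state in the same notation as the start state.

begin: x=3 y=-3 heading=north
1. straight(4) → x=3 y=1 heading=north
2. arc(left, 3) → x=0 y=4 heading=west
3. straight(2) → x=-2 y=4 heading=west
4. arc(left, 3) → x=-5 y=1 heading=south
5. straight(4) → x=-5 y=-3 heading=south
6. straight(4) → x=-5 y=-7 heading=south

x=-5 y=-7 heading=south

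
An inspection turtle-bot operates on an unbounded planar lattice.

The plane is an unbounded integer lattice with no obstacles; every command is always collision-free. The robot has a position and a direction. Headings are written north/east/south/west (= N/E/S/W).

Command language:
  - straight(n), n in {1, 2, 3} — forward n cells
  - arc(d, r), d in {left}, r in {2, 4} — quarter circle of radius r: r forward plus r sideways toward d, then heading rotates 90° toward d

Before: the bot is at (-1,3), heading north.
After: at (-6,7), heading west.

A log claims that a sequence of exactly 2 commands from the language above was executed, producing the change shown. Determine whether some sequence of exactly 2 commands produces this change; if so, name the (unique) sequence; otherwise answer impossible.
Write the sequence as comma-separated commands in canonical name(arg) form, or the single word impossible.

key: cell and facing (now W) both changed — the 2 commands mix motion and turning
from: at (-1,3), heading north
[1] after arc(left, 4): at (-5,7), heading west
[2] after straight(1): at (-6,7), heading west
no other 2-command option fits: unique.

arc(left, 4), straight(1)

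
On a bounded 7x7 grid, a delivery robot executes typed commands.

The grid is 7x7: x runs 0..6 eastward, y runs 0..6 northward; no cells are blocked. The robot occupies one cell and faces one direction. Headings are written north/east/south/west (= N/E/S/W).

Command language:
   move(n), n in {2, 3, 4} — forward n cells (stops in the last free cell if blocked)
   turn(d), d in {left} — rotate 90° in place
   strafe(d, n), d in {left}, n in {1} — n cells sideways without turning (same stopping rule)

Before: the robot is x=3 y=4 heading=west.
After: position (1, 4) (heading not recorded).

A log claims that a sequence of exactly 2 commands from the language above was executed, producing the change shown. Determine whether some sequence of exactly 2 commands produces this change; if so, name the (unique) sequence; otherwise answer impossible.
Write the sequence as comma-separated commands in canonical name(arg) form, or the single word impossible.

key: order matters: swapping move(2) and turn(left) lands elsewhere
begin: x=3 y=4 heading=west
step 1 (move(2)): x=1 y=4 heading=west
step 2 (turn(left)): x=1 y=4 heading=south
all 25 alternatives checked — unique.

move(2), turn(left)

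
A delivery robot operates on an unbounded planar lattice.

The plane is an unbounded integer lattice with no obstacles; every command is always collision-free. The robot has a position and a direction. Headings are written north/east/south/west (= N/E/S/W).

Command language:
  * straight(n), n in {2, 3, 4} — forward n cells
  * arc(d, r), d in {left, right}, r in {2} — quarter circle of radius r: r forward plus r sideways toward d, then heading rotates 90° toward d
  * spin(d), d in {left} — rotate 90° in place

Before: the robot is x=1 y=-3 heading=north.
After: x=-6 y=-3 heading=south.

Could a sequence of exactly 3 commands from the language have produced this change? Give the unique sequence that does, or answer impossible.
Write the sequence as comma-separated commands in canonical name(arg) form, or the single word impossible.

key: cell and facing (now S) both changed — the 3 commands mix motion and turning
initial: x=1 y=-3 heading=north
1. arc(left, 2) → x=-1 y=-1 heading=west
2. straight(3) → x=-4 y=-1 heading=west
3. arc(left, 2) → x=-6 y=-3 heading=south
no rival 3-sequence matches.

arc(left, 2), straight(3), arc(left, 2)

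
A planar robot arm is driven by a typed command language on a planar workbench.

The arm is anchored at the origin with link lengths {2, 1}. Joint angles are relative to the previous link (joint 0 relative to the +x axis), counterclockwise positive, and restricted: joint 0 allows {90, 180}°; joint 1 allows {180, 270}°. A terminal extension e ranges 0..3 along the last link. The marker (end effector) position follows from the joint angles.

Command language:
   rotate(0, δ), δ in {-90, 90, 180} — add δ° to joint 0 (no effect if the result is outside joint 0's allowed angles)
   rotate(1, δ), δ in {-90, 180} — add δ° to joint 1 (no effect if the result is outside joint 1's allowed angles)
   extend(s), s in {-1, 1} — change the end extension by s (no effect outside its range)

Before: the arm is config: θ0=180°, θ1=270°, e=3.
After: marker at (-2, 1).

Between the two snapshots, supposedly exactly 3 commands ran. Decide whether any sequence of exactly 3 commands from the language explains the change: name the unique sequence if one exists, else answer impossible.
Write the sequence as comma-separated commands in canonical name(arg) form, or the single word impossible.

start: config: θ0=180°, θ1=270°, e=3
1. extend(-1) → config: θ0=180°, θ1=270°, e=2
2. extend(-1) → config: θ0=180°, θ1=270°, e=1
3. extend(-1) → config: θ0=180°, θ1=270°, e=0
all 343 alternatives checked — unique.

extend(-1), extend(-1), extend(-1)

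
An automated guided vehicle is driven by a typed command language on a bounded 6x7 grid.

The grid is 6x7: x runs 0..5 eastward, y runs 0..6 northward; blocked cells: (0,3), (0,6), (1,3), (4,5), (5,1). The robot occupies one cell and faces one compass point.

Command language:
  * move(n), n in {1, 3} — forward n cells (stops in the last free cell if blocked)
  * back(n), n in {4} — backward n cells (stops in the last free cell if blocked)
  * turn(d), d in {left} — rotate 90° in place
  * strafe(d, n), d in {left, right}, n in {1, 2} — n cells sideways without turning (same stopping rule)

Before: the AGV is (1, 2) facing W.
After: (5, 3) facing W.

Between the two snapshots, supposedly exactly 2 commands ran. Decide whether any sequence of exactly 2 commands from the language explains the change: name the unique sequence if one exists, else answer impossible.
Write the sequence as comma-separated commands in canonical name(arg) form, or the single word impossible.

back(4), strafe(right, 1)

key: heading stays W — no command in the sequence turns
initial: (1, 2) facing W
t=1 back(4) ⇒ (5, 2) facing W
t=2 strafe(right, 1) ⇒ (5, 3) facing W
no rival 2-sequence matches.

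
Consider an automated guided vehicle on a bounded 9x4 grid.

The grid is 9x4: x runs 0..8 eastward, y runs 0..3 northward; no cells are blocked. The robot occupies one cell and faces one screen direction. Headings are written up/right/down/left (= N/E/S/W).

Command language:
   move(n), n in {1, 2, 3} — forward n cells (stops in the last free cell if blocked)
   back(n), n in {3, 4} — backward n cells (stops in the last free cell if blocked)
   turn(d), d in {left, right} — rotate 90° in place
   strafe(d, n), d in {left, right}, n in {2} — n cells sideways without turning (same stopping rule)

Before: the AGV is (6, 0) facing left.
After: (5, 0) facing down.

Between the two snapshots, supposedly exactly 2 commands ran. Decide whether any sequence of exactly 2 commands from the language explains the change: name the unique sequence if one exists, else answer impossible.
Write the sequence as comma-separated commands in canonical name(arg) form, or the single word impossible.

key: position moved to (5,0) AND the heading swung to S — translation plus rotation needed
initial: (6, 0) facing left
t=1 move(1) ⇒ (5, 0) facing left
t=2 turn(left) ⇒ (5, 0) facing down
no rival 2-sequence matches.

move(1), turn(left)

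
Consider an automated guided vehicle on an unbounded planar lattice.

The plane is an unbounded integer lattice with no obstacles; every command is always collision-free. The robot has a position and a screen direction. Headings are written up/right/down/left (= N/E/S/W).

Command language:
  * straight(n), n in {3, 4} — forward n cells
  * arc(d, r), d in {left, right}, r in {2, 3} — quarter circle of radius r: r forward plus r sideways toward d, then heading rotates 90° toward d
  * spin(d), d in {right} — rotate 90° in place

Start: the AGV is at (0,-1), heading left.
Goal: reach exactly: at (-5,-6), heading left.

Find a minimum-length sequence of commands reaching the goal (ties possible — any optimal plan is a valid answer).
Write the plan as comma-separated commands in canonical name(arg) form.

arc(left, 2), arc(right, 3)

t0: at (0,-1), heading left
t=1 arc(left, 2) ⇒ at (-2,-3), heading down
t=2 arc(right, 3) ⇒ at (-5,-6), heading left
minimal: 2 command(s), checked below 2.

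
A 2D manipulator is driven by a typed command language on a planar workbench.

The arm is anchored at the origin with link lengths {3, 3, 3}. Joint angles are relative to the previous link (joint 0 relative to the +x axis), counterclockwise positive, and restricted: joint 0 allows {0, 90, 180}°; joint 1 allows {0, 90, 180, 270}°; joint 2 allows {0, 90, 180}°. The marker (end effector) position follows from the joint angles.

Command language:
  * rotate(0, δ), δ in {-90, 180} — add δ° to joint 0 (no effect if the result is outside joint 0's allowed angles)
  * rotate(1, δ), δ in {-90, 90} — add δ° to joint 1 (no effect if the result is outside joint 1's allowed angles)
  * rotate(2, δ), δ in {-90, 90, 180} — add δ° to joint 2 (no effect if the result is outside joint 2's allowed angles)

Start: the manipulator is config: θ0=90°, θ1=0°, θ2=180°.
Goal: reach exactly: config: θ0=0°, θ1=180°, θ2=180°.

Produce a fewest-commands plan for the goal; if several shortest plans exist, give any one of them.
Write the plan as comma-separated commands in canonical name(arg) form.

rotate(1, -90), rotate(1, -90), rotate(0, -90)

start: config: θ0=90°, θ1=0°, θ2=180°
t=1 rotate(1, -90) ⇒ config: θ0=90°, θ1=270°, θ2=180°
t=2 rotate(1, -90) ⇒ config: θ0=90°, θ1=180°, θ2=180°
t=3 rotate(0, -90) ⇒ config: θ0=0°, θ1=180°, θ2=180°
no 2-step plan works, so 3 is optimal.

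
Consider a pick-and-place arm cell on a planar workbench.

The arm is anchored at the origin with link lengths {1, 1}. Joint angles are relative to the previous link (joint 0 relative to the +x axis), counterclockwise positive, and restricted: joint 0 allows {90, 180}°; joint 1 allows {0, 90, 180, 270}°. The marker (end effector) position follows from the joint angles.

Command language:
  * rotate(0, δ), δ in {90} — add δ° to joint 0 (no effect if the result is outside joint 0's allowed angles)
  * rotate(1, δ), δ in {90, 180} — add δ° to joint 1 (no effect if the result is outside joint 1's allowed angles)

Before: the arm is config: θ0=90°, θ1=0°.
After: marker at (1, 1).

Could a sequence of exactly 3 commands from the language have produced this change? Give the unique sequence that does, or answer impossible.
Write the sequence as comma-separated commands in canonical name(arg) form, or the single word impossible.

rotate(1, 90), rotate(1, 90), rotate(1, 90)

initial: config: θ0=90°, θ1=0°
1. rotate(1, 90) → config: θ0=90°, θ1=90°
2. rotate(1, 90) → config: θ0=90°, θ1=180°
3. rotate(1, 90) → config: θ0=90°, θ1=270°
no rival 3-sequence matches.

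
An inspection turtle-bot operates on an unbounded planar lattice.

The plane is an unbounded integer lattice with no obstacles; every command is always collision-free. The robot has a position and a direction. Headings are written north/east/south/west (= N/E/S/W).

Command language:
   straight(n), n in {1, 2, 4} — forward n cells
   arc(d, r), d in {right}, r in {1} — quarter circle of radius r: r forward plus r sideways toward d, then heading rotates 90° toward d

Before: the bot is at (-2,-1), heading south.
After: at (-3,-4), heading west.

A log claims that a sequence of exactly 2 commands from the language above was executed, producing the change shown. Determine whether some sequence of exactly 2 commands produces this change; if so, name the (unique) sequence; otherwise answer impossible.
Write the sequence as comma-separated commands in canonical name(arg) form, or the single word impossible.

straight(2), arc(right, 1)

key: order matters: swapping straight(2) and arc(right, 1) lands elsewhere
initial: at (-2,-1), heading south
1. straight(2) → at (-2,-3), heading south
2. arc(right, 1) → at (-3,-4), heading west
uniquely the one of 16 2-step routes that fits.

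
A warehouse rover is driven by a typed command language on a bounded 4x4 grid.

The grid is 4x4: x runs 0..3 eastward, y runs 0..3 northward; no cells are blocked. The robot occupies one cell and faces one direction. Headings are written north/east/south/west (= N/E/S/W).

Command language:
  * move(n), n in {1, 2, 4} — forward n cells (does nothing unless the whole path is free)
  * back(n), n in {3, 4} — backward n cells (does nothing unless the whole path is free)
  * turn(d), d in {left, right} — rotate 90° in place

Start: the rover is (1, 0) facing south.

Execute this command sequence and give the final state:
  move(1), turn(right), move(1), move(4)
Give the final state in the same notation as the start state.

initial: (1, 0) facing south
1. move(1) → (1, 0) facing south
2. turn(right) → (1, 0) facing west
3. move(1) → (0, 0) facing west
4. move(4) → (0, 0) facing west

(0, 0) facing west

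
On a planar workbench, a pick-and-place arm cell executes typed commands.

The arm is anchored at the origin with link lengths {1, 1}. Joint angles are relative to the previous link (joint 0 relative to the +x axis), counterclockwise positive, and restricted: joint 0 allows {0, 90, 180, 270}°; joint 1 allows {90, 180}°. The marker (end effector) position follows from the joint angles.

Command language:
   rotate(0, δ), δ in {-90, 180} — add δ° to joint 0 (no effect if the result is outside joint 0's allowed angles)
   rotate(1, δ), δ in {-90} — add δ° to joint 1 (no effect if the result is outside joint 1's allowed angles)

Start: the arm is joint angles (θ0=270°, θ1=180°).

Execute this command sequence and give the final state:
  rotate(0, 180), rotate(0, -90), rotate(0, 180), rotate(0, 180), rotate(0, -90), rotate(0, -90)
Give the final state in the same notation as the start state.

joint angles (θ0=180°, θ1=180°)

from: joint angles (θ0=270°, θ1=180°)
[1] after rotate(0, 180): joint angles (θ0=90°, θ1=180°)
[2] after rotate(0, -90): joint angles (θ0=0°, θ1=180°)
[3] after rotate(0, 180): joint angles (θ0=180°, θ1=180°)
[4] after rotate(0, 180): joint angles (θ0=0°, θ1=180°)
[5] after rotate(0, -90): joint angles (θ0=270°, θ1=180°)
[6] after rotate(0, -90): joint angles (θ0=180°, θ1=180°)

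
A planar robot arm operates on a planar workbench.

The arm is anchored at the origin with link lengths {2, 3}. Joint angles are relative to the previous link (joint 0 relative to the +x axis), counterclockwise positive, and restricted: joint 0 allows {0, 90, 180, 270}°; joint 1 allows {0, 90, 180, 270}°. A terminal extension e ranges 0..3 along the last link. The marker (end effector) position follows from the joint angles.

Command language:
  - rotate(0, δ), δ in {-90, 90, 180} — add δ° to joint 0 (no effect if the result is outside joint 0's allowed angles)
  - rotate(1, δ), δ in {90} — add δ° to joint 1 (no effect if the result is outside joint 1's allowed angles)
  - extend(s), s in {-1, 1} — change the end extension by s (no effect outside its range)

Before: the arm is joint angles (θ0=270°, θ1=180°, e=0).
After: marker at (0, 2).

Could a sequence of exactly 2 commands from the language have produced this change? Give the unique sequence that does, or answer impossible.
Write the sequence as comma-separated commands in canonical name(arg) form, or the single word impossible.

key: running extend(1) before extend(-1) would end elsewhere — order is forced
initial: joint angles (θ0=270°, θ1=180°, e=0)
1. extend(-1) → joint angles (θ0=270°, θ1=180°, e=0)
2. extend(1) → joint angles (θ0=270°, θ1=180°, e=1)
uniquely the one of 36 2-step routes that fits.

extend(-1), extend(1)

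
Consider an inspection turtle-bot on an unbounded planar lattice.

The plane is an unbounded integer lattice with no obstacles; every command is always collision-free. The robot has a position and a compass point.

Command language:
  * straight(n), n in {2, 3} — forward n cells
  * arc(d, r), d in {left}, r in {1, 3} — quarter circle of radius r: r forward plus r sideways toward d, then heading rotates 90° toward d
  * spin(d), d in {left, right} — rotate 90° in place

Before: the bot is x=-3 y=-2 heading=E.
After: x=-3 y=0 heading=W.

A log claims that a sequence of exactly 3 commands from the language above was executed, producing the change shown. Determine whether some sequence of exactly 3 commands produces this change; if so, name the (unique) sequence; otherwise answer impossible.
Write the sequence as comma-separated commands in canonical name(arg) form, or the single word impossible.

spin(left), straight(2), spin(left)

key: cell and facing (now W) both changed — the 3 commands mix motion and turning
from: x=-3 y=-2 heading=E
t=1 spin(left) ⇒ x=-3 y=-2 heading=N
t=2 straight(2) ⇒ x=-3 y=0 heading=N
t=3 spin(left) ⇒ x=-3 y=0 heading=W
no rival 3-sequence matches.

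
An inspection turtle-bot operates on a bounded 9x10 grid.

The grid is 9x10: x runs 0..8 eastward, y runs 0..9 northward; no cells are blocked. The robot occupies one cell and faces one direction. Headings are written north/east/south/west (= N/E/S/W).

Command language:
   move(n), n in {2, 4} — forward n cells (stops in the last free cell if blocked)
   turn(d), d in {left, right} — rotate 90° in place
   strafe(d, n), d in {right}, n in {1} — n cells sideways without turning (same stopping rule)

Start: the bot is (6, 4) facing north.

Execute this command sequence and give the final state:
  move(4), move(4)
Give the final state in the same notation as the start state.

(6, 9) facing north

t0: (6, 4) facing north
[1] after move(4): (6, 8) facing north
[2] after move(4): (6, 9) facing north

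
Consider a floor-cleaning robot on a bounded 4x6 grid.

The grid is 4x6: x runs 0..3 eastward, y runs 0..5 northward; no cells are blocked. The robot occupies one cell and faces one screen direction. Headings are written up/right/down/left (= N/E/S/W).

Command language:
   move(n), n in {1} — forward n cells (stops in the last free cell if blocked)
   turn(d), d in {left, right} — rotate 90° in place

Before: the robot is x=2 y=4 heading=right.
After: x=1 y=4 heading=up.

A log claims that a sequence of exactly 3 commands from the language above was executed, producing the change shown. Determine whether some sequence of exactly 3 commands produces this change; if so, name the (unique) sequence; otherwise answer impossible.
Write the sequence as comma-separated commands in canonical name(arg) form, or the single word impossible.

no 3-step route produces this change.

impossible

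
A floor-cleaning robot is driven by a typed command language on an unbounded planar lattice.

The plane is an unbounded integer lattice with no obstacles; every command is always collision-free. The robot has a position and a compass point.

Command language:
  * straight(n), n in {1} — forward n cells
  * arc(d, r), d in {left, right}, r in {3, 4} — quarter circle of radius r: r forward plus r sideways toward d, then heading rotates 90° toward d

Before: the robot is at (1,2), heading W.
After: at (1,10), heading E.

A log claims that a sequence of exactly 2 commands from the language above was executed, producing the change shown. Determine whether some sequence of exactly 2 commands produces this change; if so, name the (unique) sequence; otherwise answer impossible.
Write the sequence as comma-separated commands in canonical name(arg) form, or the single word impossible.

key: position moved to (1,10) AND the heading swung to E — translation plus rotation needed
t0: at (1,2), heading W
[1] after arc(right, 4): at (-3,6), heading N
[2] after arc(right, 4): at (1,10), heading E
uniquely the one of 25 2-step routes that fits.

arc(right, 4), arc(right, 4)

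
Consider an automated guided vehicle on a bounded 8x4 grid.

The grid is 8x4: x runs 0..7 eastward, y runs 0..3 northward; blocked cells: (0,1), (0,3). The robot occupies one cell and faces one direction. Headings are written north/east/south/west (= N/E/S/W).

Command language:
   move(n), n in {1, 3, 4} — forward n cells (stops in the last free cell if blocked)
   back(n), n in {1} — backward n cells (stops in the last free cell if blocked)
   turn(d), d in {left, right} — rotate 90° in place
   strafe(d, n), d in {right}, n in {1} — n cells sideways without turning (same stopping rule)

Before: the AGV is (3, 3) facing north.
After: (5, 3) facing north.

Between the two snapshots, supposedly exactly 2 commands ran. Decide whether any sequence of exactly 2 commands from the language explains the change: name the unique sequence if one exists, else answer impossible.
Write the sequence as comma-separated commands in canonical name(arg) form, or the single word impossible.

strafe(right, 1), strafe(right, 1)

key: heading stays N — no command in the sequence turns
from: (3, 3) facing north
[1] after strafe(right, 1): (4, 3) facing north
[2] after strafe(right, 1): (5, 3) facing north
all 49 alternatives checked — unique.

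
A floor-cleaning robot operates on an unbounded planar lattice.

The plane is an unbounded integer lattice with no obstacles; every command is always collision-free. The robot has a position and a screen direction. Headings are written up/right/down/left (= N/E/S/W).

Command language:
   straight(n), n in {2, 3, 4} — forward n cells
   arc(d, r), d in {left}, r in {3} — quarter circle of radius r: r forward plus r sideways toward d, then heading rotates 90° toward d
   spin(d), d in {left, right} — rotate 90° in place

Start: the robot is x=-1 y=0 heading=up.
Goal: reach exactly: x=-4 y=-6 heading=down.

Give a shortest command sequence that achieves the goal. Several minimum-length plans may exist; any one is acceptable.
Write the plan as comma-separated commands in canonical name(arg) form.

spin(left), arc(left, 3), straight(3)

begin: x=-1 y=0 heading=up
[1] after spin(left): x=-1 y=0 heading=left
[2] after arc(left, 3): x=-4 y=-3 heading=down
[3] after straight(3): x=-4 y=-6 heading=down
no 2-step plan works, so 3 is optimal.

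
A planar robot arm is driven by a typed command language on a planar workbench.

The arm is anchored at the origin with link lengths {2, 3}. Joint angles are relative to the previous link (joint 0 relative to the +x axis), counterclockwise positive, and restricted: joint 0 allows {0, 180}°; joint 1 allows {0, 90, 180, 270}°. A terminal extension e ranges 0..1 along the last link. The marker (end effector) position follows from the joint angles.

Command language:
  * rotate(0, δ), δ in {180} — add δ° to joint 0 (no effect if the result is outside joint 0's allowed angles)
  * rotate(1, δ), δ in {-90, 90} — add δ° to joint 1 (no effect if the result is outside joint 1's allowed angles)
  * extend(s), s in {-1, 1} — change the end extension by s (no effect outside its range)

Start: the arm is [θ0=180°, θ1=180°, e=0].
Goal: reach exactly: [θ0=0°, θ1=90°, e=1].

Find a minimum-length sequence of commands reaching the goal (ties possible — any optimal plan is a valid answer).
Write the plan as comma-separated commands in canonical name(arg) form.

rotate(0, 180), extend(1), rotate(1, -90)

t0: [θ0=180°, θ1=180°, e=0]
1. rotate(0, 180) → [θ0=0°, θ1=180°, e=0]
2. extend(1) → [θ0=0°, θ1=180°, e=1]
3. rotate(1, -90) → [θ0=0°, θ1=90°, e=1]
minimal: 3 command(s), checked below 3.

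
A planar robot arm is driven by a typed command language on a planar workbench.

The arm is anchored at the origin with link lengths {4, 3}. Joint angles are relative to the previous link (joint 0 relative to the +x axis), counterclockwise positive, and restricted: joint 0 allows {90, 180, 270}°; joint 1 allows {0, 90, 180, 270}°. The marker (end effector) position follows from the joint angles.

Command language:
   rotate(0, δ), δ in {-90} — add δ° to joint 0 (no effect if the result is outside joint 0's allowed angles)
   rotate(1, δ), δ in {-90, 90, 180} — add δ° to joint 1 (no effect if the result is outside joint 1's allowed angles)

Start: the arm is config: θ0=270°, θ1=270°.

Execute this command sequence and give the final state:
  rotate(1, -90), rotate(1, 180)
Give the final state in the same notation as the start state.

begin: config: θ0=270°, θ1=270°
1. rotate(1, -90) → config: θ0=270°, θ1=180°
2. rotate(1, 180) → config: θ0=270°, θ1=0°

config: θ0=270°, θ1=0°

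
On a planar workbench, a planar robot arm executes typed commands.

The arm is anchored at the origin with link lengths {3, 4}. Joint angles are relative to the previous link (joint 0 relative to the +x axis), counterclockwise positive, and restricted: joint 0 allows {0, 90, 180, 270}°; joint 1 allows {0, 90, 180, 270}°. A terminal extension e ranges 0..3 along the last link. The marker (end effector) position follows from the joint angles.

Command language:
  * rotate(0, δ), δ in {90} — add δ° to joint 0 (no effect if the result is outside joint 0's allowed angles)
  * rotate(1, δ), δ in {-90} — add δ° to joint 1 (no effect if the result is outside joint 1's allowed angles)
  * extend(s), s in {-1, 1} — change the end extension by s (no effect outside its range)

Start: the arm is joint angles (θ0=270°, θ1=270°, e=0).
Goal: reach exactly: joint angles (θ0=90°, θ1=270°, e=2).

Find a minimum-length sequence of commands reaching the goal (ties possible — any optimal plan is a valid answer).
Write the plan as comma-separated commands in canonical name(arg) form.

rotate(0, 90), rotate(0, 90), extend(1), extend(1)

from: joint angles (θ0=270°, θ1=270°, e=0)
step 1 (rotate(0, 90)): joint angles (θ0=0°, θ1=270°, e=0)
step 2 (rotate(0, 90)): joint angles (θ0=90°, θ1=270°, e=0)
step 3 (extend(1)): joint angles (θ0=90°, θ1=270°, e=1)
step 4 (extend(1)): joint angles (θ0=90°, θ1=270°, e=2)
nothing shorter than 4 reaches the goal.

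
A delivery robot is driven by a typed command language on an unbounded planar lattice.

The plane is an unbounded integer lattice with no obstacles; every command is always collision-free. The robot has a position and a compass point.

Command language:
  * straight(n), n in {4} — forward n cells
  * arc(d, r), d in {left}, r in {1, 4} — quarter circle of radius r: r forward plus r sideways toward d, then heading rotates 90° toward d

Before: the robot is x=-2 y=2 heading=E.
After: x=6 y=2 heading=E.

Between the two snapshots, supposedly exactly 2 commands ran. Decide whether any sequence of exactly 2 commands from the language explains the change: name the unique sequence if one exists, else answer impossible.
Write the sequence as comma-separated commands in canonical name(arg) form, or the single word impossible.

key: still facing E at the end — nothing in the sequence rotates
begin: x=-2 y=2 heading=E
[1] after straight(4): x=2 y=2 heading=E
[2] after straight(4): x=6 y=2 heading=E
no other 2-command option fits: unique.

straight(4), straight(4)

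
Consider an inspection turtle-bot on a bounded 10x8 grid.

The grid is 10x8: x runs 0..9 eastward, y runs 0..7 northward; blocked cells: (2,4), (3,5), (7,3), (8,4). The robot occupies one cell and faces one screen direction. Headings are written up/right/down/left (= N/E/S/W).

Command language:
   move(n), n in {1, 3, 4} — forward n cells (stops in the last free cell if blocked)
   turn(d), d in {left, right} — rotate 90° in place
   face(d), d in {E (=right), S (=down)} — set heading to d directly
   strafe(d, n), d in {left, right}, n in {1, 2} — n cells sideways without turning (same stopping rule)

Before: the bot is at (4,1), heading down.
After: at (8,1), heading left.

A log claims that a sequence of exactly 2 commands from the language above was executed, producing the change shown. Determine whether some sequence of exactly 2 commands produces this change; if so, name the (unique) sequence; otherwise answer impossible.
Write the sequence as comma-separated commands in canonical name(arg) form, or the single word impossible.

all 121 sequences checked — none match.

impossible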